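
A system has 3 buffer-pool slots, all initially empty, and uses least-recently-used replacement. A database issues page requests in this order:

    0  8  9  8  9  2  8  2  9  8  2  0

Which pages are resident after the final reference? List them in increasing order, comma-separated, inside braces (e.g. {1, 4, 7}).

{0, 2, 8}

0: fault, frames [0]
8: fault, frames [0, 8]
9: fault, frames [0, 8, 9]
8: hit
9: hit
2: fault, evict 0, frames [8, 9, 2]
8: hit
2: hit
9: hit
8: hit
2: hit
0: fault, evict 9, frames [8, 2, 0]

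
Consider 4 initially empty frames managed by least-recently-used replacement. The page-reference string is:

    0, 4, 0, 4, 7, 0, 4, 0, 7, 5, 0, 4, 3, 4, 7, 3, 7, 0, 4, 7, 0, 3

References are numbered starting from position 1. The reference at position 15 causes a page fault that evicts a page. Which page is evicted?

5

pos 1: 0 -> fault, frames {0}
pos 2: 4 -> fault, frames {0,4}
pos 3: 0 -> hit
pos 4: 4 -> hit
pos 5: 7 -> fault, frames {0,4,7}
pos 6: 0 -> hit
pos 7: 4 -> hit
pos 8: 0 -> hit
pos 9: 7 -> hit
pos 10: 5 -> fault, frames {4,0,7,5}
pos 11: 0 -> hit
pos 12: 4 -> hit
pos 13: 3 -> fault, evict 7, frames {5,0,4,3}
pos 14: 4 -> hit
pos 15: 7 -> fault, evict 5, frames {0,3,4,7}
At position 15, page 5 is evicted.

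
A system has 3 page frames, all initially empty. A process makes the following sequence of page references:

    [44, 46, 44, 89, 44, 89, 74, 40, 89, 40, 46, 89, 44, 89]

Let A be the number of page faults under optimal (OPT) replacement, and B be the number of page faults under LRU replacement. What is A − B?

Under OPT: F F . F . . F F . . . . F . → 6 faults.
Under LRU: F F . F . . F F . . F . F . → 7 faults.
A − B = 6 − 7 = -1.

-1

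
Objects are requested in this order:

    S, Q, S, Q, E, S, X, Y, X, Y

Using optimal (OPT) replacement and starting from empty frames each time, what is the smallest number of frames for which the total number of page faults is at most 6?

2

f=1: 10 faults
f=2: 5 faults
f=3: 5 faults
f=4: 5 faults
f=5: 5 faults
Smallest f with faults ≤ 6 is 2.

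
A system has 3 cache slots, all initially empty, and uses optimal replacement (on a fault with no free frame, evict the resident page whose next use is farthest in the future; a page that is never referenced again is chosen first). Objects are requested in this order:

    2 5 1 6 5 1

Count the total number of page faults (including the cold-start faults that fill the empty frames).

4

2 → fault, frames [2]
5 → fault, frames [2, 5]
1 → fault, frames [2, 5, 1]
6 → fault, evict 2, frames [5, 1, 6]
5 → hit
1 → hit
Page faults: 4.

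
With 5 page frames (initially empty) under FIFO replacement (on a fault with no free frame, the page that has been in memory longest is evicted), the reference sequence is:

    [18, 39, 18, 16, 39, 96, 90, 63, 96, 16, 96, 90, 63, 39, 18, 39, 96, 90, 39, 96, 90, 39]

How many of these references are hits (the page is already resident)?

14

18: miss, frames {18}
39: miss, frames {18,39}
18: hit
16: miss, frames {18,39,16}
39: hit
96: miss, frames {18,39,16,96}
90: miss, frames {18,39,16,96,90}
63: miss, evict 18, frames {39,16,96,90,63}
96: hit
16: hit
96: hit
90: hit
63: hit
39: hit
18: miss, evict 39, frames {16,96,90,63,18}
39: miss, evict 16, frames {96,90,63,18,39}
96: hit
90: hit
39: hit
96: hit
90: hit
39: hit
Hits: 14.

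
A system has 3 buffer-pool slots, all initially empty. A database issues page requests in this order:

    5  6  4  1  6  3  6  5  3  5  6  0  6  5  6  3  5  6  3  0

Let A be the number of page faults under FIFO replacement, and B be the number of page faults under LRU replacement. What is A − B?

1

Under FIFO: F F F F . F F F . . . F . . . F . F . . → 10 faults.
Under LRU: F F F F . F . F . . . F . . . F . . . F → 9 faults.
A − B = 10 − 9 = 1.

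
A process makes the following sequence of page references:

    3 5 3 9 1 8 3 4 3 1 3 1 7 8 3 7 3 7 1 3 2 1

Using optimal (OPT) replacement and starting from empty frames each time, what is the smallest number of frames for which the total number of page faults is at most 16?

f=1: 22 faults
f=2: 12 faults
f=3: 10 faults
f=4: 8 faults
f=5: 8 faults
f=6: 8 faults
f=7: 8 faults
f=8: 8 faults
Smallest f with faults ≤ 16 is 2.

2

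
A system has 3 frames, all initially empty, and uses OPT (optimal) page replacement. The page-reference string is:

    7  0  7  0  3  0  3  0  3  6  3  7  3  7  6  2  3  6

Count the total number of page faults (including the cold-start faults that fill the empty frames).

5

7: fault, frames {7}
0: fault, frames {7,0}
7: hit
0: hit
3: fault, frames {7,0,3}
0: hit
3: hit
0: hit
3: hit
6: fault, evict 0, frames {7,3,6}
3: hit
7: hit
3: hit
7: hit
6: hit
2: fault, evict 7, frames {3,6,2}
3: hit
6: hit
Page faults: 5.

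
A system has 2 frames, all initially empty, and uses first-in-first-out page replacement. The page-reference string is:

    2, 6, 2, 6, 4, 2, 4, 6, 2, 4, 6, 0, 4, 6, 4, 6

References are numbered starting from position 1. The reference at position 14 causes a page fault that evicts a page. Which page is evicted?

4

pos 1: 2: fault, frames [2]
pos 2: 6: fault, frames [2, 6]
pos 3: 2: hit
pos 4: 6: hit
pos 5: 4: fault, evict 2, frames [6, 4]
pos 6: 2: fault, evict 6, frames [4, 2]
pos 7: 4: hit
pos 8: 6: fault, evict 4, frames [2, 6]
pos 9: 2: hit
pos 10: 4: fault, evict 2, frames [6, 4]
pos 11: 6: hit
pos 12: 0: fault, evict 6, frames [4, 0]
pos 13: 4: hit
pos 14: 6: fault, evict 4, frames [0, 6]
At position 14, page 4 is evicted.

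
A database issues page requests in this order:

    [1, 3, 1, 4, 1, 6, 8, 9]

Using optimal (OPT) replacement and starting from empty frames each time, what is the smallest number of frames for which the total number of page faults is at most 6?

f=1: 8 faults
f=2: 6 faults
f=3: 6 faults
f=4: 6 faults
f=5: 6 faults
f=6: 6 faults
Smallest f with faults ≤ 6 is 2.

2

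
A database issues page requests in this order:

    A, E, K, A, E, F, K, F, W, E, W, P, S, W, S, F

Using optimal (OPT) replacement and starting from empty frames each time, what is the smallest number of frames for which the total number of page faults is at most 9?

3

f=1: 16 faults
f=2: 10 faults
f=3: 7 faults
f=4: 7 faults
f=5: 7 faults
f=6: 7 faults
f=7: 7 faults
Smallest f with faults ≤ 9 is 3.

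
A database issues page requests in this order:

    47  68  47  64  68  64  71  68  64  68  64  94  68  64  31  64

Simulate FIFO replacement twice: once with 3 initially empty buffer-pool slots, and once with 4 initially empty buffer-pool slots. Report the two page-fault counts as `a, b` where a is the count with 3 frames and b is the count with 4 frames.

3 frames: F F . F . . F . . . . F F F F . → 8 faults.
4 frames: F F . F . . F . . . . F . . F . → 6 faults.
6 < 8: adding a frame reduced faults, as is typical.

8, 6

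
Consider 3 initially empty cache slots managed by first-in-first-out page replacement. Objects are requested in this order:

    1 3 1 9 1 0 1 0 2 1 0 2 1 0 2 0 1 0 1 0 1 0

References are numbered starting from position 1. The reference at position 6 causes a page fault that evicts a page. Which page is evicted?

pos 1: 1 → miss, frames [1]
pos 2: 3 → miss, frames [1, 3]
pos 3: 1 → hit
pos 4: 9 → miss, frames [1, 3, 9]
pos 5: 1 → hit
pos 6: 0 → miss, evict 1, frames [3, 9, 0]
At position 6, page 1 is evicted.

1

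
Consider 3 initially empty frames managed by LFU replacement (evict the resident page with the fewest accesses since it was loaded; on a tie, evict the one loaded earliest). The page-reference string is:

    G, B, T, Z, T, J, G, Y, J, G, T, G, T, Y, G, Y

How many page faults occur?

G: miss, frames [G]
B: miss, frames [G, B]
T: miss, frames [G, B, T]
Z: miss, evict G, frames [B, T, Z]
T: hit
J: miss, evict B, frames [T, Z, J]
G: miss, evict Z, frames [T, J, G]
Y: miss, evict J, frames [T, G, Y]
J: miss, evict G, frames [T, Y, J]
G: miss, evict Y, frames [T, J, G]
T: hit
G: hit
T: hit
Y: miss, evict J, frames [T, G, Y]
G: hit
Y: hit
Page faults: 10.

10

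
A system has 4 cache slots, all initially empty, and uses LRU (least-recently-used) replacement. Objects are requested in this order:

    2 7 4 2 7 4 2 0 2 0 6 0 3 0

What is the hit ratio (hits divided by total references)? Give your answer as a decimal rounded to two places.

2: fault, frames (2)
7: fault, frames (2 7)
4: fault, frames (2 7 4)
2: hit
7: hit
4: hit
2: hit
0: fault, frames (7 4 2 0)
2: hit
0: hit
6: fault, evict 7, frames (4 2 0 6)
0: hit
3: fault, evict 4, frames (2 6 0 3)
0: hit
Hits: 8 of 14 references → 8/14 = 0.5714.

0.57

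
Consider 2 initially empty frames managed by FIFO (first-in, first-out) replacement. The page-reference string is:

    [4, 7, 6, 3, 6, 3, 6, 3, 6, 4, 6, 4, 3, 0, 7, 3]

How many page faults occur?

4 → miss, frames (4)
7 → miss, frames (4 7)
6 → miss, evict 4, frames (7 6)
3 → miss, evict 7, frames (6 3)
6 → hit
3 → hit
6 → hit
3 → hit
6 → hit
4 → miss, evict 6, frames (3 4)
6 → miss, evict 3, frames (4 6)
4 → hit
3 → miss, evict 4, frames (6 3)
0 → miss, evict 6, frames (3 0)
7 → miss, evict 3, frames (0 7)
3 → miss, evict 0, frames (7 3)
Page faults: 10.

10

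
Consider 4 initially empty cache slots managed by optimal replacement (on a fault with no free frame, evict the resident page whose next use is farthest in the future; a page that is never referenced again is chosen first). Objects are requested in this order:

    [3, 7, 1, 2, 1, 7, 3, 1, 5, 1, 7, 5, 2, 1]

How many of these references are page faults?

5

3 → miss, frames [3]
7 → miss, frames [3, 7]
1 → miss, frames [3, 7, 1]
2 → miss, frames [3, 7, 1, 2]
1 → hit
7 → hit
3 → hit
1 → hit
5 → miss, evict 3, frames [7, 1, 2, 5]
1 → hit
7 → hit
5 → hit
2 → hit
1 → hit
Page faults: 5.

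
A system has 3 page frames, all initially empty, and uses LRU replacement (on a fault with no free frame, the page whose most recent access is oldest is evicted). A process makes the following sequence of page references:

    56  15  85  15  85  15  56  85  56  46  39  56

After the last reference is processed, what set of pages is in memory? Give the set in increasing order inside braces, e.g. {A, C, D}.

56 → miss, frames (56)
15 → miss, frames (56 15)
85 → miss, frames (56 15 85)
15 → hit
85 → hit
15 → hit
56 → hit
85 → hit
56 → hit
46 → miss, evict 15, frames (85 56 46)
39 → miss, evict 85, frames (56 46 39)
56 → hit

{39, 46, 56}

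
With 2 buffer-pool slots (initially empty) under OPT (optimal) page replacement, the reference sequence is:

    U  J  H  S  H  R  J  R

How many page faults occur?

U: miss, frames {U}
J: miss, frames {U,J}
H: miss, evict U, frames {J,H}
S: miss, evict J, frames {H,S}
H: hit
R: miss, evict S, frames {H,R}
J: miss, evict H, frames {R,J}
R: hit
Page faults: 6.

6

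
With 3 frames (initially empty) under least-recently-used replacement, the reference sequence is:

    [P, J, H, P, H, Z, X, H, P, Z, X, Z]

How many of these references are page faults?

P: fault, frames {P}
J: fault, frames {P,J}
H: fault, frames {P,J,H}
P: hit
H: hit
Z: fault, evict J, frames {P,H,Z}
X: fault, evict P, frames {H,Z,X}
H: hit
P: fault, evict Z, frames {X,H,P}
Z: fault, evict X, frames {H,P,Z}
X: fault, evict H, frames {P,Z,X}
Z: hit
Page faults: 8.

8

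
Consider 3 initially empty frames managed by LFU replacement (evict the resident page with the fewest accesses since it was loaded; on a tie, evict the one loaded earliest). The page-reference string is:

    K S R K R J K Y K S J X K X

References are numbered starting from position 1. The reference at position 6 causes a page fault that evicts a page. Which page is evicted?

S

pos 1: K -> fault, frames {K}
pos 2: S -> fault, frames {K,S}
pos 3: R -> fault, frames {K,S,R}
pos 4: K -> hit
pos 5: R -> hit
pos 6: J -> fault, evict S, frames {K,R,J}
At position 6, page S is evicted.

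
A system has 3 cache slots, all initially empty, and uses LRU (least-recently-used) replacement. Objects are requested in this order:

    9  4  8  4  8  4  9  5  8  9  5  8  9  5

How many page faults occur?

5

9: miss, frames {9}
4: miss, frames {9,4}
8: miss, frames {9,4,8}
4: hit
8: hit
4: hit
9: hit
5: miss, evict 8, frames {4,9,5}
8: miss, evict 4, frames {9,5,8}
9: hit
5: hit
8: hit
9: hit
5: hit
Page faults: 5.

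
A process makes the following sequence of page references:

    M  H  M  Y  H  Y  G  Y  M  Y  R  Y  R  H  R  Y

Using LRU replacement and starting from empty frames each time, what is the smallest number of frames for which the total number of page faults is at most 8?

f=1: 16 faults
f=2: 9 faults
f=3: 7 faults
f=4: 6 faults
f=5: 5 faults
Smallest f with faults ≤ 8 is 3.

3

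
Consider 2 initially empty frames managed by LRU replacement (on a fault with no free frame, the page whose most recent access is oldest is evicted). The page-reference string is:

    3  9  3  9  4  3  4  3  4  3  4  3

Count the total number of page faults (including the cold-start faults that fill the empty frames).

4

3: miss, frames [3]
9: miss, frames [3, 9]
3: hit
9: hit
4: miss, evict 3, frames [9, 4]
3: miss, evict 9, frames [4, 3]
4: hit
3: hit
4: hit
3: hit
4: hit
3: hit
Page faults: 4.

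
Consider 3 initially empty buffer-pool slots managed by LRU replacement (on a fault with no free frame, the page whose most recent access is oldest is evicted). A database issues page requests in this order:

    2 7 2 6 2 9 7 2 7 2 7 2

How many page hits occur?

2 → fault, frames (2)
7 → fault, frames (2 7)
2 → hit
6 → fault, frames (7 2 6)
2 → hit
9 → fault, evict 7, frames (6 2 9)
7 → fault, evict 6, frames (2 9 7)
2 → hit
7 → hit
2 → hit
7 → hit
2 → hit
Hits: 7.

7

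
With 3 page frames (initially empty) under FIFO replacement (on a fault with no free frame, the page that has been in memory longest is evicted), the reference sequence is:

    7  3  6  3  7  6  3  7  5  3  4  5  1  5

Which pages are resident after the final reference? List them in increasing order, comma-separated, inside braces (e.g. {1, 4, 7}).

{1, 4, 5}

7 -> fault, frames {7}
3 -> fault, frames {7,3}
6 -> fault, frames {7,3,6}
3 -> hit
7 -> hit
6 -> hit
3 -> hit
7 -> hit
5 -> fault, evict 7, frames {3,6,5}
3 -> hit
4 -> fault, evict 3, frames {6,5,4}
5 -> hit
1 -> fault, evict 6, frames {5,4,1}
5 -> hit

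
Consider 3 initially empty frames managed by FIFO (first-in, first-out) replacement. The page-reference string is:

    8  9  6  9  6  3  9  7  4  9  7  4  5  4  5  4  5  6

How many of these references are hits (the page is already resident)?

8 → fault, frames (8)
9 → fault, frames (8 9)
6 → fault, frames (8 9 6)
9 → hit
6 → hit
3 → fault, evict 8, frames (9 6 3)
9 → hit
7 → fault, evict 9, frames (6 3 7)
4 → fault, evict 6, frames (3 7 4)
9 → fault, evict 3, frames (7 4 9)
7 → hit
4 → hit
5 → fault, evict 7, frames (4 9 5)
4 → hit
5 → hit
4 → hit
5 → hit
6 → fault, evict 4, frames (9 5 6)
Hits: 9.

9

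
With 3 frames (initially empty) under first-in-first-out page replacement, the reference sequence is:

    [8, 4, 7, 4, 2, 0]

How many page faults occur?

5

8 → fault, frames [8]
4 → fault, frames [8, 4]
7 → fault, frames [8, 4, 7]
4 → hit
2 → fault, evict 8, frames [4, 7, 2]
0 → fault, evict 4, frames [7, 2, 0]
Page faults: 5.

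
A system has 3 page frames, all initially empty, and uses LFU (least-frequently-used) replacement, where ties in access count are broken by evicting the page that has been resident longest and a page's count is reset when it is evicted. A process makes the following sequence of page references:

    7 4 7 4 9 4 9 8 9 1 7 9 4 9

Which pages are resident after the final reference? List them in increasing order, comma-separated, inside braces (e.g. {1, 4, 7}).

7 → fault, frames {7}
4 → fault, frames {7,4}
7 → hit
4 → hit
9 → fault, frames {7,4,9}
4 → hit
9 → hit
8 → fault, evict 7, frames {4,9,8}
9 → hit
1 → fault, evict 8, frames {4,9,1}
7 → fault, evict 1, frames {4,9,7}
9 → hit
4 → hit
9 → hit

{4, 7, 9}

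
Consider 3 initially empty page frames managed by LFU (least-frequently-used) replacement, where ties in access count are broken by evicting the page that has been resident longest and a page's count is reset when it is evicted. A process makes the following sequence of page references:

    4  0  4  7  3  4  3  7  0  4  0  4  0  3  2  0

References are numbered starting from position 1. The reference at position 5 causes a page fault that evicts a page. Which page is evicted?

0

pos 1: 4 -> miss, frames [4]
pos 2: 0 -> miss, frames [4, 0]
pos 3: 4 -> hit
pos 4: 7 -> miss, frames [4, 0, 7]
pos 5: 3 -> miss, evict 0, frames [4, 7, 3]
At position 5, page 0 is evicted.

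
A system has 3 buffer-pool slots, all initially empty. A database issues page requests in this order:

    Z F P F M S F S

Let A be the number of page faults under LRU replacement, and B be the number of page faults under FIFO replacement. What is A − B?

Under LRU: F F F . F F . . → 5 faults.
Under FIFO: F F F . F F F . → 6 faults.
A − B = 5 − 6 = -1.

-1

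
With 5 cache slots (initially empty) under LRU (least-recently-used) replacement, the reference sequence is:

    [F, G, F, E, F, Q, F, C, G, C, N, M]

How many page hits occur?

5

F -> fault, frames [F]
G -> fault, frames [F, G]
F -> hit
E -> fault, frames [G, F, E]
F -> hit
Q -> fault, frames [G, E, F, Q]
F -> hit
C -> fault, frames [G, E, Q, F, C]
G -> hit
C -> hit
N -> fault, evict E, frames [Q, F, G, C, N]
M -> fault, evict Q, frames [F, G, C, N, M]
Hits: 5.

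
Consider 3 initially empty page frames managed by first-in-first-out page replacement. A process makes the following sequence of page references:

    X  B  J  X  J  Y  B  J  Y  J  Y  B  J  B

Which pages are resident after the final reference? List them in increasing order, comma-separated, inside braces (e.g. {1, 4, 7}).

{B, J, Y}

X: fault, frames (X)
B: fault, frames (X B)
J: fault, frames (X B J)
X: hit
J: hit
Y: fault, evict X, frames (B J Y)
B: hit
J: hit
Y: hit
J: hit
Y: hit
B: hit
J: hit
B: hit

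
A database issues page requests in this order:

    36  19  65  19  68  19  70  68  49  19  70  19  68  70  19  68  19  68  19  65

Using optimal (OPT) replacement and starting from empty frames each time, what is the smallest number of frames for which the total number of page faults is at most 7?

4

f=1: 20 faults
f=2: 10 faults
f=3: 8 faults
f=4: 7 faults
f=5: 6 faults
f=6: 6 faults
Smallest f with faults ≤ 7 is 4.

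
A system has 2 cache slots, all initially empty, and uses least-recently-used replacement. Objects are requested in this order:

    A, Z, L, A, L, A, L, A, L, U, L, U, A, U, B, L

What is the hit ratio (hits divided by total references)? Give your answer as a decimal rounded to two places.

0.50

A: miss, frames [A]
Z: miss, frames [A, Z]
L: miss, evict A, frames [Z, L]
A: miss, evict Z, frames [L, A]
L: hit
A: hit
L: hit
A: hit
L: hit
U: miss, evict A, frames [L, U]
L: hit
U: hit
A: miss, evict L, frames [U, A]
U: hit
B: miss, evict A, frames [U, B]
L: miss, evict U, frames [B, L]
Hits: 8 of 16 references → 8/16 = 0.5000.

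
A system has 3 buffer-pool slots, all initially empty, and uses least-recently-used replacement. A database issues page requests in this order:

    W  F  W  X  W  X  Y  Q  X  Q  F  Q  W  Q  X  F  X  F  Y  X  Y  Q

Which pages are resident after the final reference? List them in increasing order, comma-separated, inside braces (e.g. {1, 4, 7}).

{Q, X, Y}

W → fault, frames {W}
F → fault, frames {W,F}
W → hit
X → fault, frames {F,W,X}
W → hit
X → hit
Y → fault, evict F, frames {W,X,Y}
Q → fault, evict W, frames {X,Y,Q}
X → hit
Q → hit
F → fault, evict Y, frames {X,Q,F}
Q → hit
W → fault, evict X, frames {F,Q,W}
Q → hit
X → fault, evict F, frames {W,Q,X}
F → fault, evict W, frames {Q,X,F}
X → hit
F → hit
Y → fault, evict Q, frames {X,F,Y}
X → hit
Y → hit
Q → fault, evict F, frames {X,Y,Q}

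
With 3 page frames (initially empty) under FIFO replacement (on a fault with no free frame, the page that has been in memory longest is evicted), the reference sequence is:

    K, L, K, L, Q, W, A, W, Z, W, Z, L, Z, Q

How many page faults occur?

K → miss, frames (K)
L → miss, frames (K L)
K → hit
L → hit
Q → miss, frames (K L Q)
W → miss, evict K, frames (L Q W)
A → miss, evict L, frames (Q W A)
W → hit
Z → miss, evict Q, frames (W A Z)
W → hit
Z → hit
L → miss, evict W, frames (A Z L)
Z → hit
Q → miss, evict A, frames (Z L Q)
Page faults: 8.

8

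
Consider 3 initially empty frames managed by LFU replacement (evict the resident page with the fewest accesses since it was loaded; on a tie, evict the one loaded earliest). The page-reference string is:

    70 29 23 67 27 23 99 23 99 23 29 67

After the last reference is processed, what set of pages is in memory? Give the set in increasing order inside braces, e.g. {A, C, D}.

{23, 67, 99}

70 → fault, frames (70)
29 → fault, frames (70 29)
23 → fault, frames (70 29 23)
67 → fault, evict 70, frames (29 23 67)
27 → fault, evict 29, frames (23 67 27)
23 → hit
99 → fault, evict 67, frames (23 27 99)
23 → hit
99 → hit
23 → hit
29 → fault, evict 27, frames (23 99 29)
67 → fault, evict 29, frames (23 99 67)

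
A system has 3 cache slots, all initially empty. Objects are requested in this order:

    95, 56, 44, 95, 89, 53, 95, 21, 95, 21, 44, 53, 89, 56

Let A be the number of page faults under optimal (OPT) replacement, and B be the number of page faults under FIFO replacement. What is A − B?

Under OPT: F F F . F F . F . . . F F F → 9 faults.
Under FIFO: F F F . F F F F . . F F F F → 11 faults.
A − B = 9 − 11 = -2.

-2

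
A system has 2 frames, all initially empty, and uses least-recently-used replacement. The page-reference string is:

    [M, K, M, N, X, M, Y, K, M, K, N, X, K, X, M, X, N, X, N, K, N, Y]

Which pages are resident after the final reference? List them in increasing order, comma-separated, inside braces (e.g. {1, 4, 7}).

{N, Y}

M -> fault, frames [M]
K -> fault, frames [M, K]
M -> hit
N -> fault, evict K, frames [M, N]
X -> fault, evict M, frames [N, X]
M -> fault, evict N, frames [X, M]
Y -> fault, evict X, frames [M, Y]
K -> fault, evict M, frames [Y, K]
M -> fault, evict Y, frames [K, M]
K -> hit
N -> fault, evict M, frames [K, N]
X -> fault, evict K, frames [N, X]
K -> fault, evict N, frames [X, K]
X -> hit
M -> fault, evict K, frames [X, M]
X -> hit
N -> fault, evict M, frames [X, N]
X -> hit
N -> hit
K -> fault, evict X, frames [N, K]
N -> hit
Y -> fault, evict K, frames [N, Y]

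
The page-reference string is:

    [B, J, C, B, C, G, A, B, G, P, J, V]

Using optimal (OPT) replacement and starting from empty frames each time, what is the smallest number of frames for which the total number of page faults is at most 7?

4

f=1: 12 faults
f=2: 9 faults
f=3: 8 faults
f=4: 7 faults
f=5: 7 faults
f=6: 7 faults
f=7: 7 faults
Smallest f with faults ≤ 7 is 4.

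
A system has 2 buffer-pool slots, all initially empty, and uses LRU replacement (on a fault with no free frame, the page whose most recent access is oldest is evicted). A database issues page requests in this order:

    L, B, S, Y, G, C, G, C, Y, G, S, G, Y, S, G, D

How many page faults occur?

L -> miss, frames [L]
B -> miss, frames [L, B]
S -> miss, evict L, frames [B, S]
Y -> miss, evict B, frames [S, Y]
G -> miss, evict S, frames [Y, G]
C -> miss, evict Y, frames [G, C]
G -> hit
C -> hit
Y -> miss, evict G, frames [C, Y]
G -> miss, evict C, frames [Y, G]
S -> miss, evict Y, frames [G, S]
G -> hit
Y -> miss, evict S, frames [G, Y]
S -> miss, evict G, frames [Y, S]
G -> miss, evict Y, frames [S, G]
D -> miss, evict S, frames [G, D]
Page faults: 13.

13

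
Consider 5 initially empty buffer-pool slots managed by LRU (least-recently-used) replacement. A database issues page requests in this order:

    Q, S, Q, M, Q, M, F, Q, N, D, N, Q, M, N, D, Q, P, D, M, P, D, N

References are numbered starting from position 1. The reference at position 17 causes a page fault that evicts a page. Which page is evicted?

F

pos 1: Q: miss, frames {Q}
pos 2: S: miss, frames {Q,S}
pos 3: Q: hit
pos 4: M: miss, frames {S,Q,M}
pos 5: Q: hit
pos 6: M: hit
pos 7: F: miss, frames {S,Q,M,F}
pos 8: Q: hit
pos 9: N: miss, frames {S,M,F,Q,N}
pos 10: D: miss, evict S, frames {M,F,Q,N,D}
pos 11: N: hit
pos 12: Q: hit
pos 13: M: hit
pos 14: N: hit
pos 15: D: hit
pos 16: Q: hit
pos 17: P: miss, evict F, frames {M,N,D,Q,P}
At position 17, page F is evicted.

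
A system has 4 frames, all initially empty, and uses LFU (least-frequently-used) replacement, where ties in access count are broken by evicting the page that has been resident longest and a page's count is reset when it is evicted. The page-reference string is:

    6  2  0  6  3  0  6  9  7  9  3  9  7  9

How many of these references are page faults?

8

6 -> miss, frames (6)
2 -> miss, frames (6 2)
0 -> miss, frames (6 2 0)
6 -> hit
3 -> miss, frames (6 2 0 3)
0 -> hit
6 -> hit
9 -> miss, evict 2, frames (6 0 3 9)
7 -> miss, evict 3, frames (6 0 9 7)
9 -> hit
3 -> miss, evict 7, frames (6 0 9 3)
9 -> hit
7 -> miss, evict 3, frames (6 0 9 7)
9 -> hit
Page faults: 8.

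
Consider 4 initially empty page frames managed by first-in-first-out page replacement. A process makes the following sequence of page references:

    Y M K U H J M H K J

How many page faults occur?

Y -> miss, frames {Y}
M -> miss, frames {Y,M}
K -> miss, frames {Y,M,K}
U -> miss, frames {Y,M,K,U}
H -> miss, evict Y, frames {M,K,U,H}
J -> miss, evict M, frames {K,U,H,J}
M -> miss, evict K, frames {U,H,J,M}
H -> hit
K -> miss, evict U, frames {H,J,M,K}
J -> hit
Page faults: 8.

8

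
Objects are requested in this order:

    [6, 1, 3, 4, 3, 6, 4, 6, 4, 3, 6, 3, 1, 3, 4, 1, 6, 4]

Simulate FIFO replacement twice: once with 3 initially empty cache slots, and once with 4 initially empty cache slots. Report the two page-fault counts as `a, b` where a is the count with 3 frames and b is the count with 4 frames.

9, 4

3 frames: F F F F . F . . . . . . F F F . F . → 9 faults.
4 frames: F F F F . . . . . . . . . . . . . . → 4 faults.
4 < 9: adding a frame reduced faults, as is typical.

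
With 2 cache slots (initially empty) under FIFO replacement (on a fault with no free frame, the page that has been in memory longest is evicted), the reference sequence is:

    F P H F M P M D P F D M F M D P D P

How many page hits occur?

7

F: fault, frames {F}
P: fault, frames {F,P}
H: fault, evict F, frames {P,H}
F: fault, evict P, frames {H,F}
M: fault, evict H, frames {F,M}
P: fault, evict F, frames {M,P}
M: hit
D: fault, evict M, frames {P,D}
P: hit
F: fault, evict P, frames {D,F}
D: hit
M: fault, evict D, frames {F,M}
F: hit
M: hit
D: fault, evict F, frames {M,D}
P: fault, evict M, frames {D,P}
D: hit
P: hit
Hits: 7.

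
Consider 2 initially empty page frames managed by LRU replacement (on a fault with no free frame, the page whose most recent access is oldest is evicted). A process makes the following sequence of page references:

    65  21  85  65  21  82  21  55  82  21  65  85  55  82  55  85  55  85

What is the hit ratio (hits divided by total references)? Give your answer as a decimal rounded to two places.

0.22

65: fault, frames [65]
21: fault, frames [65, 21]
85: fault, evict 65, frames [21, 85]
65: fault, evict 21, frames [85, 65]
21: fault, evict 85, frames [65, 21]
82: fault, evict 65, frames [21, 82]
21: hit
55: fault, evict 82, frames [21, 55]
82: fault, evict 21, frames [55, 82]
21: fault, evict 55, frames [82, 21]
65: fault, evict 82, frames [21, 65]
85: fault, evict 21, frames [65, 85]
55: fault, evict 65, frames [85, 55]
82: fault, evict 85, frames [55, 82]
55: hit
85: fault, evict 82, frames [55, 85]
55: hit
85: hit
Hits: 4 of 18 references → 4/18 = 0.2222.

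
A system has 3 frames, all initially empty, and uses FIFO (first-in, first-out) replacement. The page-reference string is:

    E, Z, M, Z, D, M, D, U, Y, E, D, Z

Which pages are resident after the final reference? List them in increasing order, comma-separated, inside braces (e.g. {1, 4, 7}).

{D, E, Z}

E -> miss, frames (E)
Z -> miss, frames (E Z)
M -> miss, frames (E Z M)
Z -> hit
D -> miss, evict E, frames (Z M D)
M -> hit
D -> hit
U -> miss, evict Z, frames (M D U)
Y -> miss, evict M, frames (D U Y)
E -> miss, evict D, frames (U Y E)
D -> miss, evict U, frames (Y E D)
Z -> miss, evict Y, frames (E D Z)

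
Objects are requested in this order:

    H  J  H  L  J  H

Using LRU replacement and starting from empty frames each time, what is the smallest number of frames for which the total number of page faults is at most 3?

3

f=1: 6 faults
f=2: 5 faults
f=3: 3 faults
Smallest f with faults ≤ 3 is 3.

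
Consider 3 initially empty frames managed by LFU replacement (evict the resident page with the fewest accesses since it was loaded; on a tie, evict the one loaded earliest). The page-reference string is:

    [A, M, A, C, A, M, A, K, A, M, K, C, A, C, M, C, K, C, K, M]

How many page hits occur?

A → fault, frames [A]
M → fault, frames [A, M]
A → hit
C → fault, frames [A, M, C]
A → hit
M → hit
A → hit
K → fault, evict C, frames [A, M, K]
A → hit
M → hit
K → hit
C → fault, evict K, frames [A, M, C]
A → hit
C → hit
M → hit
C → hit
K → fault, evict C, frames [A, M, K]
C → fault, evict K, frames [A, M, C]
K → fault, evict C, frames [A, M, K]
M → hit
Hits: 12.

12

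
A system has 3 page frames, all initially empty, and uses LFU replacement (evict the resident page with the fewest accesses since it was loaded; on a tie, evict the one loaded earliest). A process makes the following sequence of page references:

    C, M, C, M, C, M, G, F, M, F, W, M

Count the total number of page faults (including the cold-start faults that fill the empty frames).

C → fault, frames [C]
M → fault, frames [C, M]
C → hit
M → hit
C → hit
M → hit
G → fault, frames [C, M, G]
F → fault, evict G, frames [C, M, F]
M → hit
F → hit
W → fault, evict F, frames [C, M, W]
M → hit
Page faults: 5.

5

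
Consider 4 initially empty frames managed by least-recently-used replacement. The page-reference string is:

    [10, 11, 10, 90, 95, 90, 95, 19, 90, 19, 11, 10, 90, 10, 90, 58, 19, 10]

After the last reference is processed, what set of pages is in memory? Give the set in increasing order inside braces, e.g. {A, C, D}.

10: miss, frames (10)
11: miss, frames (10 11)
10: hit
90: miss, frames (11 10 90)
95: miss, frames (11 10 90 95)
90: hit
95: hit
19: miss, evict 11, frames (10 90 95 19)
90: hit
19: hit
11: miss, evict 10, frames (95 90 19 11)
10: miss, evict 95, frames (90 19 11 10)
90: hit
10: hit
90: hit
58: miss, evict 19, frames (11 10 90 58)
19: miss, evict 11, frames (10 90 58 19)
10: hit

{10, 19, 58, 90}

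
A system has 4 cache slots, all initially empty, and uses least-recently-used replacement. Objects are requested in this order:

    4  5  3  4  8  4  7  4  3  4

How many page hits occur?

5

4 -> miss, frames {4}
5 -> miss, frames {4,5}
3 -> miss, frames {4,5,3}
4 -> hit
8 -> miss, frames {5,3,4,8}
4 -> hit
7 -> miss, evict 5, frames {3,8,4,7}
4 -> hit
3 -> hit
4 -> hit
Hits: 5.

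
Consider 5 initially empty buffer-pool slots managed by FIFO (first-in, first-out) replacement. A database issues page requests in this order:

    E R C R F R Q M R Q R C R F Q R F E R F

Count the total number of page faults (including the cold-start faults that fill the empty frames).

E → miss, frames {E}
R → miss, frames {E,R}
C → miss, frames {E,R,C}
R → hit
F → miss, frames {E,R,C,F}
R → hit
Q → miss, frames {E,R,C,F,Q}
M → miss, evict E, frames {R,C,F,Q,M}
R → hit
Q → hit
R → hit
C → hit
R → hit
F → hit
Q → hit
R → hit
F → hit
E → miss, evict R, frames {C,F,Q,M,E}
R → miss, evict C, frames {F,Q,M,E,R}
F → hit
Page faults: 8.

8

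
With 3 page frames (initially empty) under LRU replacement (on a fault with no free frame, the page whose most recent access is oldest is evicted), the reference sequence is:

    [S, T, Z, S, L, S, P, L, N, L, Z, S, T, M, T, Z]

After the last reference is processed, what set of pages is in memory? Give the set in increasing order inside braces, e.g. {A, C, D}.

{M, T, Z}

S → miss, frames {S}
T → miss, frames {S,T}
Z → miss, frames {S,T,Z}
S → hit
L → miss, evict T, frames {Z,S,L}
S → hit
P → miss, evict Z, frames {L,S,P}
L → hit
N → miss, evict S, frames {P,L,N}
L → hit
Z → miss, evict P, frames {N,L,Z}
S → miss, evict N, frames {L,Z,S}
T → miss, evict L, frames {Z,S,T}
M → miss, evict Z, frames {S,T,M}
T → hit
Z → miss, evict S, frames {M,T,Z}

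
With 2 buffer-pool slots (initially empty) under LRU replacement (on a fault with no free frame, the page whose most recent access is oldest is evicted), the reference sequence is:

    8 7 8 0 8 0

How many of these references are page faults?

8 → miss, frames {8}
7 → miss, frames {8,7}
8 → hit
0 → miss, evict 7, frames {8,0}
8 → hit
0 → hit
Page faults: 3.

3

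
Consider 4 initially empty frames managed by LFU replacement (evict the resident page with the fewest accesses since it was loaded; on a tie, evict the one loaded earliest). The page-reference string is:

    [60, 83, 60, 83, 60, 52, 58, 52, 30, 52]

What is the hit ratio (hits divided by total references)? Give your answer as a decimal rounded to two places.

0.50

60 → fault, frames (60)
83 → fault, frames (60 83)
60 → hit
83 → hit
60 → hit
52 → fault, frames (60 83 52)
58 → fault, frames (60 83 52 58)
52 → hit
30 → fault, evict 58, frames (60 83 52 30)
52 → hit
Hits: 5 of 10 references → 5/10 = 0.5000.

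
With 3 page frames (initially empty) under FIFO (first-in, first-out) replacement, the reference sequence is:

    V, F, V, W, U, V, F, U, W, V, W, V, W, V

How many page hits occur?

V -> miss, frames [V]
F -> miss, frames [V, F]
V -> hit
W -> miss, frames [V, F, W]
U -> miss, evict V, frames [F, W, U]
V -> miss, evict F, frames [W, U, V]
F -> miss, evict W, frames [U, V, F]
U -> hit
W -> miss, evict U, frames [V, F, W]
V -> hit
W -> hit
V -> hit
W -> hit
V -> hit
Hits: 7.

7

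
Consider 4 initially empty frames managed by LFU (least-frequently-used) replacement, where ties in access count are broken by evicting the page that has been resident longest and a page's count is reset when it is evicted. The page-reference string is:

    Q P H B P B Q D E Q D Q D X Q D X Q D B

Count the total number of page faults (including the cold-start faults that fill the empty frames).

8

Q → fault, frames {Q}
P → fault, frames {Q,P}
H → fault, frames {Q,P,H}
B → fault, frames {Q,P,H,B}
P → hit
B → hit
Q → hit
D → fault, evict H, frames {Q,P,B,D}
E → fault, evict D, frames {Q,P,B,E}
Q → hit
D → fault, evict E, frames {Q,P,B,D}
Q → hit
D → hit
X → fault, evict P, frames {Q,B,D,X}
Q → hit
D → hit
X → hit
Q → hit
D → hit
B → hit
Page faults: 8.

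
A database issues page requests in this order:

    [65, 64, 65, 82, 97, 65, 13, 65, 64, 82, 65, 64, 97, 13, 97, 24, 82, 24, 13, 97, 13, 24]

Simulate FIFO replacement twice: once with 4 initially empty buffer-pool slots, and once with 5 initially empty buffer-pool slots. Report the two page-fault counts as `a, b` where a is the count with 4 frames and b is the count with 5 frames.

4 frames: F F . F F . F F F F . . F F . F . . . . . . → 11 faults.
5 frames: F F . F F . F . . . . . . . . F . . . . . . → 6 faults.
6 < 11: adding a frame reduced faults, as is typical.

11, 6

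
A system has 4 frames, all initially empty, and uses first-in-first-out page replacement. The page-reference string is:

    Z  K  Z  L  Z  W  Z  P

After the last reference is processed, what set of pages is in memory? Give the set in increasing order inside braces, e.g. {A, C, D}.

Z -> miss, frames (Z)
K -> miss, frames (Z K)
Z -> hit
L -> miss, frames (Z K L)
Z -> hit
W -> miss, frames (Z K L W)
Z -> hit
P -> miss, evict Z, frames (K L W P)

{K, L, P, W}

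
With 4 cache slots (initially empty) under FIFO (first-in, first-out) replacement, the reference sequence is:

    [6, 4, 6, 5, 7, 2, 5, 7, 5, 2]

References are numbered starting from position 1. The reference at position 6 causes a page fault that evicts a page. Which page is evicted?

6

pos 1: 6: fault, frames {6}
pos 2: 4: fault, frames {6,4}
pos 3: 6: hit
pos 4: 5: fault, frames {6,4,5}
pos 5: 7: fault, frames {6,4,5,7}
pos 6: 2: fault, evict 6, frames {4,5,7,2}
At position 6, page 6 is evicted.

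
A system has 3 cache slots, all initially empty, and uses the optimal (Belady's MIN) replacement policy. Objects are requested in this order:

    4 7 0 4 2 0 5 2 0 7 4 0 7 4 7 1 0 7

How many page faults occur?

4 -> miss, frames [4]
7 -> miss, frames [4, 7]
0 -> miss, frames [4, 7, 0]
4 -> hit
2 -> miss, evict 4, frames [7, 0, 2]
0 -> hit
5 -> miss, evict 7, frames [0, 2, 5]
2 -> hit
0 -> hit
7 -> miss, evict 5, frames [0, 2, 7]
4 -> miss, evict 2, frames [0, 7, 4]
0 -> hit
7 -> hit
4 -> hit
7 -> hit
1 -> miss, evict 4, frames [0, 7, 1]
0 -> hit
7 -> hit
Page faults: 8.

8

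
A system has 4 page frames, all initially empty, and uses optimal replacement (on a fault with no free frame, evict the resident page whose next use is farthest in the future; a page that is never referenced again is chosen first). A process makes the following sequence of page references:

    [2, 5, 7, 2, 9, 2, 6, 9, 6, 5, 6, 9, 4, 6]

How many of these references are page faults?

2 → fault, frames {2}
5 → fault, frames {2,5}
7 → fault, frames {2,5,7}
2 → hit
9 → fault, frames {2,5,7,9}
2 → hit
6 → fault, evict 7, frames {2,5,9,6}
9 → hit
6 → hit
5 → hit
6 → hit
9 → hit
4 → fault, evict 9, frames {2,5,6,4}
6 → hit
Page faults: 6.

6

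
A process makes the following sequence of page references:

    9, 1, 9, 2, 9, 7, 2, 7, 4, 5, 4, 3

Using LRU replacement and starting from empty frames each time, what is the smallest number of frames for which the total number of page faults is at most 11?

f=1: 12 faults
f=2: 8 faults
f=3: 7 faults
f=4: 7 faults
f=5: 7 faults
f=6: 7 faults
f=7: 7 faults
Smallest f with faults ≤ 11 is 2.

2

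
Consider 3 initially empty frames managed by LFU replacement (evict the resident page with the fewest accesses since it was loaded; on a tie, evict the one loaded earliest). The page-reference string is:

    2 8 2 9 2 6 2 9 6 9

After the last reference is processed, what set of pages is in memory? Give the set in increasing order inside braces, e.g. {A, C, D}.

2 -> fault, frames (2)
8 -> fault, frames (2 8)
2 -> hit
9 -> fault, frames (2 8 9)
2 -> hit
6 -> fault, evict 8, frames (2 9 6)
2 -> hit
9 -> hit
6 -> hit
9 -> hit

{2, 6, 9}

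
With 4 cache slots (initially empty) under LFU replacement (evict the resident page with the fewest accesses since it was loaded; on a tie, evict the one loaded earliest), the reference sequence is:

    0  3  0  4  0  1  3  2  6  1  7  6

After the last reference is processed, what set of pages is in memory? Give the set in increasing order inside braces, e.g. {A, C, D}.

{0, 3, 6, 7}

0 -> miss, frames {0}
3 -> miss, frames {0,3}
0 -> hit
4 -> miss, frames {0,3,4}
0 -> hit
1 -> miss, frames {0,3,4,1}
3 -> hit
2 -> miss, evict 4, frames {0,3,1,2}
6 -> miss, evict 1, frames {0,3,2,6}
1 -> miss, evict 2, frames {0,3,6,1}
7 -> miss, evict 6, frames {0,3,1,7}
6 -> miss, evict 1, frames {0,3,7,6}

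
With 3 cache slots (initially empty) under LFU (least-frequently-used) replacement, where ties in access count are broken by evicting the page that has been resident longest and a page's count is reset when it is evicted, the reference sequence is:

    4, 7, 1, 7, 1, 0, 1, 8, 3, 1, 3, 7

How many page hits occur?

4 -> fault, frames [4]
7 -> fault, frames [4, 7]
1 -> fault, frames [4, 7, 1]
7 -> hit
1 -> hit
0 -> fault, evict 4, frames [7, 1, 0]
1 -> hit
8 -> fault, evict 0, frames [7, 1, 8]
3 -> fault, evict 8, frames [7, 1, 3]
1 -> hit
3 -> hit
7 -> hit
Hits: 6.

6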